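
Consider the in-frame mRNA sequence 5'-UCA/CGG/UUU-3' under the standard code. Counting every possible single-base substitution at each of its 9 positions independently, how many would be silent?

8

Codon 1 (UCA, Ser): 3 synonymous substitutions.
Codon 2 (CGG, Arg): 4 synonymous substitutions.
Codon 3 (UUU, Phe): 1 synonymous substitution.
Total: 3 + 4 + 1 = 8.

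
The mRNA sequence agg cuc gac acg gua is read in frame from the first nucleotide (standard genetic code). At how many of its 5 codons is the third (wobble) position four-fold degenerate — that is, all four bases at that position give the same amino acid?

3

Codon 1 AGG (Arg): third position 2-fold.
Codon 2 CUC (Leu): third position 4-fold.
Codon 3 GAC (Asp): third position 2-fold.
Codon 4 ACG (Thr): third position 4-fold.
Codon 5 GUA (Val): third position 4-fold.
Four-fold degenerate third positions: 3.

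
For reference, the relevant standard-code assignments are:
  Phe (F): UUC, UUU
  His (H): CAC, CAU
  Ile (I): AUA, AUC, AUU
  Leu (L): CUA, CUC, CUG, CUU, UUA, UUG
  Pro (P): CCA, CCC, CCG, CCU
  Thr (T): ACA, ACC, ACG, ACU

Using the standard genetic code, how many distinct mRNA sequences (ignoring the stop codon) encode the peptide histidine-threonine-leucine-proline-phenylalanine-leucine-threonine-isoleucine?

27648

His: 2 codons.
Thr: 4 codons.
Leu: 6 codons.
Pro: 4 codons.
Phe: 2 codons.
Leu: 6 codons.
Thr: 4 codons.
Ile: 3 codons.
2 × 4 × 6 × 4 × 2 × 6 × 4 × 3 = 27648.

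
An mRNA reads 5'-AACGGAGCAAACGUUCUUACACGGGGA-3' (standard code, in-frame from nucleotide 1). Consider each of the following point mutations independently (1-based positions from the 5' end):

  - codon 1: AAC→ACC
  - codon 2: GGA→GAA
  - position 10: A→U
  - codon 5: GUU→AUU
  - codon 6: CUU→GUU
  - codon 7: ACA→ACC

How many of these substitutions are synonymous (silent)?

1

Codon 1: AAC (Asn) → ACC (Thr) — missense.
Codon 2: GGA (Gly) → GAA (Glu) — missense.
Codon 4: AAC (Asn) → UAC (Tyr) — missense.
Codon 5: GUU (Val) → AUU (Ile) — missense.
Codon 6: CUU (Leu) → GUU (Val) — missense.
Codon 7: ACA (Thr) → ACC (Thr) — synonymous.
Synonymous: 1 of 6.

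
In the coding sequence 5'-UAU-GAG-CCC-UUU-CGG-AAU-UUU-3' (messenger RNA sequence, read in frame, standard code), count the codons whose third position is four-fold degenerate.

2

Codon 1 UAU (Tyr): third position 2-fold.
Codon 2 GAG (Glu): third position 2-fold.
Codon 3 CCC (Pro): third position 4-fold.
Codon 4 UUU (Phe): third position 2-fold.
Codon 5 CGG (Arg): third position 4-fold.
Codon 6 AAU (Asn): third position 2-fold.
Codon 7 UUU (Phe): third position 2-fold.
Four-fold degenerate third positions: 2.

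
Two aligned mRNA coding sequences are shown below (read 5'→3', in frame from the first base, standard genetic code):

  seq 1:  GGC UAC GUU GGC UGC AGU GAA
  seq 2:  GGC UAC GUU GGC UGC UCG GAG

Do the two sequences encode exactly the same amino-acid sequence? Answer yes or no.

yes

Codon 1: GGC Gly / GGC Gly — identical.
Codon 2: UAC Tyr / UAC Tyr — identical.
Codon 3: GUU Val / GUU Val — identical.
Codon 4: GGC Gly / GGC Gly — identical.
Codon 5: UGC Cys / UGC Cys — identical.
Codon 6: AGU Ser / UCG Ser — synonymous.
Codon 7: GAA Glu / GAG Glu — synonymous.
Nonsynonymous differences: 0 → same protein.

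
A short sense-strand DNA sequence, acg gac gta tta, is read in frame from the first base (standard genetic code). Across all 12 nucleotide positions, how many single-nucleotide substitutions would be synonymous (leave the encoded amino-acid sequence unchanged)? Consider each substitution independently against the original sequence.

9

Codon 1 (ACG, Thr): 3 synonymous substitutions.
Codon 2 (GAC, Asp): 1 synonymous substitution.
Codon 3 (GTA, Val): 3 synonymous substitutions.
Codon 4 (TTA, Leu): 2 synonymous substitutions.
Total: 3 + 1 + 3 + 2 = 9.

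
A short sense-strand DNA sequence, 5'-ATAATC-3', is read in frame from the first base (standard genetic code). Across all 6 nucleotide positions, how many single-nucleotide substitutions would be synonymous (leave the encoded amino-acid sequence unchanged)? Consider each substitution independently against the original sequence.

4

Codon 1 (ATA, Ile): 2 synonymous substitutions.
Codon 2 (ATC, Ile): 2 synonymous substitutions.
Total: 2 + 2 = 4.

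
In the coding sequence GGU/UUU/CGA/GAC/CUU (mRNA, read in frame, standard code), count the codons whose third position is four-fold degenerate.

3

Codon 1 GGU (Gly): third position 4-fold.
Codon 2 UUU (Phe): third position 2-fold.
Codon 3 CGA (Arg): third position 4-fold.
Codon 4 GAC (Asp): third position 2-fold.
Codon 5 CUU (Leu): third position 4-fold.
Four-fold degenerate third positions: 3.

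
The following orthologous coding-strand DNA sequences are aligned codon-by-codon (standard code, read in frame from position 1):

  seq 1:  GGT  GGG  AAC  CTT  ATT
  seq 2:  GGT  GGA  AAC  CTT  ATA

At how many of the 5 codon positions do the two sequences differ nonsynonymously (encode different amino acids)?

Codon 1: GGT Gly / GGT Gly — identical.
Codon 2: GGG Gly / GGA Gly — synonymous.
Codon 3: AAC Asn / AAC Asn — identical.
Codon 4: CTT Leu / CTT Leu — identical.
Codon 5: ATT Ile / ATA Ile — synonymous.
Nonsynonymous differences: 0.

0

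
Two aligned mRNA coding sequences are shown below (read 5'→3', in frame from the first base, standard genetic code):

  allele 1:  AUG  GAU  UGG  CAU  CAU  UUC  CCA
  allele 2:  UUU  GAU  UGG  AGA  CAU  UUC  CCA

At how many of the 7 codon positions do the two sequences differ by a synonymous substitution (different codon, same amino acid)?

0

Codon 1: AUG Met / UUU Phe — nonsynonymous.
Codon 2: GAU Asp / GAU Asp — identical.
Codon 3: UGG Trp / UGG Trp — identical.
Codon 4: CAU His / AGA Arg — nonsynonymous.
Codon 5: CAU His / CAU His — identical.
Codon 6: UUC Phe / UUC Phe — identical.
Codon 7: CCA Pro / CCA Pro — identical.
Synonymous differences: 0.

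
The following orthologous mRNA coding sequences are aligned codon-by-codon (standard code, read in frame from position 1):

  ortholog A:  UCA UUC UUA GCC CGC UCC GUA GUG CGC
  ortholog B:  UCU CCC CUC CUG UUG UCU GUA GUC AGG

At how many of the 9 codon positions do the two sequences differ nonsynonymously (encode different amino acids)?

Codon 1: UCA Ser / UCU Ser — synonymous.
Codon 2: UUC Phe / CCC Pro — nonsynonymous.
Codon 3: UUA Leu / CUC Leu — synonymous.
Codon 4: GCC Ala / CUG Leu — nonsynonymous.
Codon 5: CGC Arg / UUG Leu — nonsynonymous.
Codon 6: UCC Ser / UCU Ser — synonymous.
Codon 7: GUA Val / GUA Val — identical.
Codon 8: GUG Val / GUC Val — synonymous.
Codon 9: CGC Arg / AGG Arg — synonymous.
Nonsynonymous differences: 3.

3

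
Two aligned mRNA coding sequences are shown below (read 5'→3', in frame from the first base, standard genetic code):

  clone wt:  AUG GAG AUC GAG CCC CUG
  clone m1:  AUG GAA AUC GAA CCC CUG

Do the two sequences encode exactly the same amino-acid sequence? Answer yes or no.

yes

Codon 1: AUG Met / AUG Met — identical.
Codon 2: GAG Glu / GAA Glu — synonymous.
Codon 3: AUC Ile / AUC Ile — identical.
Codon 4: GAG Glu / GAA Glu — synonymous.
Codon 5: CCC Pro / CCC Pro — identical.
Codon 6: CUG Leu / CUG Leu — identical.
Nonsynonymous differences: 0 → same protein.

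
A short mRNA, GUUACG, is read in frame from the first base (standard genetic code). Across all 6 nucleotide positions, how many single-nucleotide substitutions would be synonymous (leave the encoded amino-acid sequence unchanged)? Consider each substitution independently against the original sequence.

Codon 1 (GUU, Val): 3 synonymous substitutions.
Codon 2 (ACG, Thr): 3 synonymous substitutions.
Total: 3 + 3 = 6.

6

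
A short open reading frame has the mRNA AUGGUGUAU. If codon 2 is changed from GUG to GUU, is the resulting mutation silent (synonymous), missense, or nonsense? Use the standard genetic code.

silent

Position 6 falls in codon 2: GUG → Val.
After the substitution the codon is GUU → Val.
Both encode Val, so the change is synonymous.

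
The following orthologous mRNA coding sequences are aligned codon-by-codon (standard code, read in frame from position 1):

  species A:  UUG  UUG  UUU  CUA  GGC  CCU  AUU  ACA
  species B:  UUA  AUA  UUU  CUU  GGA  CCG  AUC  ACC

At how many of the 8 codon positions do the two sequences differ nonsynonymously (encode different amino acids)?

Codon 1: UUG Leu / UUA Leu — synonymous.
Codon 2: UUG Leu / AUA Ile — nonsynonymous.
Codon 3: UUU Phe / UUU Phe — identical.
Codon 4: CUA Leu / CUU Leu — synonymous.
Codon 5: GGC Gly / GGA Gly — synonymous.
Codon 6: CCU Pro / CCG Pro — synonymous.
Codon 7: AUU Ile / AUC Ile — synonymous.
Codon 8: ACA Thr / ACC Thr — synonymous.
Nonsynonymous differences: 1.

1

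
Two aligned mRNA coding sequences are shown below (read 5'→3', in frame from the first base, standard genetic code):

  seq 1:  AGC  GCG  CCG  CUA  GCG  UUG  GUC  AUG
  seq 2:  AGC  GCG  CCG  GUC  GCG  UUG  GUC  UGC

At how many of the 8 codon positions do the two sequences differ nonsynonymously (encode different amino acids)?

2

Codon 1: AGC Ser / AGC Ser — identical.
Codon 2: GCG Ala / GCG Ala — identical.
Codon 3: CCG Pro / CCG Pro — identical.
Codon 4: CUA Leu / GUC Val — nonsynonymous.
Codon 5: GCG Ala / GCG Ala — identical.
Codon 6: UUG Leu / UUG Leu — identical.
Codon 7: GUC Val / GUC Val — identical.
Codon 8: AUG Met / UGC Cys — nonsynonymous.
Nonsynonymous differences: 2.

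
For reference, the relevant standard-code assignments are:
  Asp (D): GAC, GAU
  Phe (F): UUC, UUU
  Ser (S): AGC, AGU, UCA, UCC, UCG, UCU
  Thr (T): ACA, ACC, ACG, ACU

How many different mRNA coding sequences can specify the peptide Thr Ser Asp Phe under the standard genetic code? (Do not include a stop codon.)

96

Thr: 4 codons.
Ser: 6 codons.
Asp: 2 codons.
Phe: 2 codons.
4 × 6 × 2 × 2 = 96.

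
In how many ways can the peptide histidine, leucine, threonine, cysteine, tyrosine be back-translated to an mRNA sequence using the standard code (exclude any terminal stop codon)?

192

His: 2 codons.
Leu: 6 codons.
Thr: 4 codons.
Cys: 2 codons.
Tyr: 2 codons.
2 × 6 × 4 × 2 × 2 = 192.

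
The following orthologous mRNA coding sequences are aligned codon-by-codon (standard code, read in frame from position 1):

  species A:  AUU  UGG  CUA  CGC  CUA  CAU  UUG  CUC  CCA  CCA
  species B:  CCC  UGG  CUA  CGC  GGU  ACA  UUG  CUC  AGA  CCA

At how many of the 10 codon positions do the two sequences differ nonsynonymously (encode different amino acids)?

4

Codon 1: AUU Ile / CCC Pro — nonsynonymous.
Codon 2: UGG Trp / UGG Trp — identical.
Codon 3: CUA Leu / CUA Leu — identical.
Codon 4: CGC Arg / CGC Arg — identical.
Codon 5: CUA Leu / GGU Gly — nonsynonymous.
Codon 6: CAU His / ACA Thr — nonsynonymous.
Codon 7: UUG Leu / UUG Leu — identical.
Codon 8: CUC Leu / CUC Leu — identical.
Codon 9: CCA Pro / AGA Arg — nonsynonymous.
Codon 10: CCA Pro / CCA Pro — identical.
Nonsynonymous differences: 4.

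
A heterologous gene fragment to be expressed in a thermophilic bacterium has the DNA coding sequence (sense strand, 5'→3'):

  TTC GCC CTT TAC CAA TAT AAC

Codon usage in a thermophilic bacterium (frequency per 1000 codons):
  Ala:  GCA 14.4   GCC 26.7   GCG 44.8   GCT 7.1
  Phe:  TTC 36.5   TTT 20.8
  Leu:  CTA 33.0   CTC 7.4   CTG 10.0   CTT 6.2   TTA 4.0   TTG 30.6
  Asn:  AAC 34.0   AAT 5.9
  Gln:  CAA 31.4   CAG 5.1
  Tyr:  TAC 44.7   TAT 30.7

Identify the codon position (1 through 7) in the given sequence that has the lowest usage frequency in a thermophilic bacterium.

Codon 1 TTC (Phe): 36.5 per 1000.
Codon 2 GCC (Ala): 26.7 per 1000.
Codon 3 CTT (Leu): 6.2 per 1000.
Codon 4 TAC (Tyr): 44.7 per 1000.
Codon 5 CAA (Gln): 31.4 per 1000.
Codon 6 TAT (Tyr): 30.7 per 1000.
Codon 7 AAC (Asn): 34.0 per 1000.
Lowest frequency is 6.2 at codon 3.

3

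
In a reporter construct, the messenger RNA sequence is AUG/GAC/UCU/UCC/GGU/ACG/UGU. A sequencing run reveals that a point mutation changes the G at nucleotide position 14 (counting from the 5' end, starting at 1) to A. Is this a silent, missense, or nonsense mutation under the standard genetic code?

Position 14 falls in codon 5: GGU → Gly.
After the substitution the codon is GAU → Asp.
Gly ≠ Asp, so this is a missense mutation.

missense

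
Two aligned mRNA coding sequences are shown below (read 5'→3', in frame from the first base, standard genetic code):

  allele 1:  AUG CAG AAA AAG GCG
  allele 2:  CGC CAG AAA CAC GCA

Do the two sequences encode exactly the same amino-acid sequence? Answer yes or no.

Codon 1: AUG Met / CGC Arg — nonsynonymous.
Codon 2: CAG Gln / CAG Gln — identical.
Codon 3: AAA Lys / AAA Lys — identical.
Codon 4: AAG Lys / CAC His — nonsynonymous.
Codon 5: GCG Ala / GCA Ala — synonymous.
Nonsynonymous differences: 2 → different protein.

no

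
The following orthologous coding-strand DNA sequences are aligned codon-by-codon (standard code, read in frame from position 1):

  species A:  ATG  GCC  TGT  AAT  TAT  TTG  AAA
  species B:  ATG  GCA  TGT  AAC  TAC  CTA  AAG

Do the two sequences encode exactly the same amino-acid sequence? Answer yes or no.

Codon 1: ATG Met / ATG Met — identical.
Codon 2: GCC Ala / GCA Ala — synonymous.
Codon 3: TGT Cys / TGT Cys — identical.
Codon 4: AAT Asn / AAC Asn — synonymous.
Codon 5: TAT Tyr / TAC Tyr — synonymous.
Codon 6: TTG Leu / CTA Leu — synonymous.
Codon 7: AAA Lys / AAG Lys — synonymous.
Nonsynonymous differences: 0 → same protein.

yes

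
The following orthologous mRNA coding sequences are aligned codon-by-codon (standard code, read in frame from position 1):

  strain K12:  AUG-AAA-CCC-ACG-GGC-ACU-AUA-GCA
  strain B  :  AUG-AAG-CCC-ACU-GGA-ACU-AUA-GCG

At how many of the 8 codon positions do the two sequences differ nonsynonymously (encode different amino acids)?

0

Codon 1: AUG Met / AUG Met — identical.
Codon 2: AAA Lys / AAG Lys — synonymous.
Codon 3: CCC Pro / CCC Pro — identical.
Codon 4: ACG Thr / ACU Thr — synonymous.
Codon 5: GGC Gly / GGA Gly — synonymous.
Codon 6: ACU Thr / ACU Thr — identical.
Codon 7: AUA Ile / AUA Ile — identical.
Codon 8: GCA Ala / GCG Ala — synonymous.
Nonsynonymous differences: 0.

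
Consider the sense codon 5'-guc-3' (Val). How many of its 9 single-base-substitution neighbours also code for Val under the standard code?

3

Position 1: none → 0 synonymous.
Position 2: none → 0 synonymous.
Position 3: GUU, GUA, GUG → 3 synonymous.
Total: 0 + 0 + 3 = 3.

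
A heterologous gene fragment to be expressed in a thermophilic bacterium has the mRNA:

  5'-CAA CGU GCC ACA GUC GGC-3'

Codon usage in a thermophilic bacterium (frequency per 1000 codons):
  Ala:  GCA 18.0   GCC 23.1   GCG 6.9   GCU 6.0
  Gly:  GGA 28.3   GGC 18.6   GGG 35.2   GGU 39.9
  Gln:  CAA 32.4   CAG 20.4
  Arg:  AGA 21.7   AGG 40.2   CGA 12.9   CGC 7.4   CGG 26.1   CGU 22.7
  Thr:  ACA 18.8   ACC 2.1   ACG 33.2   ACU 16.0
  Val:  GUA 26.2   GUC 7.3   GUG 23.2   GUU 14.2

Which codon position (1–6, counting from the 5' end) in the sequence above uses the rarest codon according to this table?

Codon 1 CAA (Gln): 32.4 per 1000.
Codon 2 CGU (Arg): 22.7 per 1000.
Codon 3 GCC (Ala): 23.1 per 1000.
Codon 4 ACA (Thr): 18.8 per 1000.
Codon 5 GUC (Val): 7.3 per 1000.
Codon 6 GGC (Gly): 18.6 per 1000.
Lowest frequency is 7.3 at codon 5.

5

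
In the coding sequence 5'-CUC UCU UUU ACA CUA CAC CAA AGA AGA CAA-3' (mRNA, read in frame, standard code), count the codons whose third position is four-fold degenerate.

4

Codon 1 CUC (Leu): third position 4-fold.
Codon 2 UCU (Ser): third position 4-fold.
Codon 3 UUU (Phe): third position 2-fold.
Codon 4 ACA (Thr): third position 4-fold.
Codon 5 CUA (Leu): third position 4-fold.
Codon 6 CAC (His): third position 2-fold.
Codon 7 CAA (Gln): third position 2-fold.
Codon 8 AGA (Arg): third position 2-fold.
Codon 9 AGA (Arg): third position 2-fold.
Codon 10 CAA (Gln): third position 2-fold.
Four-fold degenerate third positions: 4.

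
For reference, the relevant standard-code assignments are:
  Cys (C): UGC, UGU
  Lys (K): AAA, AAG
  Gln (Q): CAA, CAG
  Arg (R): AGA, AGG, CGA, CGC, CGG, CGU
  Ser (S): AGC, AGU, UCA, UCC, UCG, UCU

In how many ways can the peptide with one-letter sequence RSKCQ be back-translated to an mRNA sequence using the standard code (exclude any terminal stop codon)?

288

Arg: 6 codons.
Ser: 6 codons.
Lys: 2 codons.
Cys: 2 codons.
Gln: 2 codons.
6 × 6 × 2 × 2 × 2 = 288.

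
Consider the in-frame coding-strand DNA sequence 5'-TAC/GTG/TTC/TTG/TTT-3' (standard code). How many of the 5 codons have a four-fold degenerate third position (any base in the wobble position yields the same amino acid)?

Codon 1 TAC (Tyr): third position 2-fold.
Codon 2 GTG (Val): third position 4-fold.
Codon 3 TTC (Phe): third position 2-fold.
Codon 4 TTG (Leu): third position 2-fold.
Codon 5 TTT (Phe): third position 2-fold.
Four-fold degenerate third positions: 1.

1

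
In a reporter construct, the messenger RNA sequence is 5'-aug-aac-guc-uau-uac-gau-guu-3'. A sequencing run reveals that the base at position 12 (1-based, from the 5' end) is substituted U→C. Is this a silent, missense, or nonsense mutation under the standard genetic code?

silent

Position 12 falls in codon 4: UAU → Tyr.
After the substitution the codon is UAC → Tyr.
Both encode Tyr, so the change is synonymous.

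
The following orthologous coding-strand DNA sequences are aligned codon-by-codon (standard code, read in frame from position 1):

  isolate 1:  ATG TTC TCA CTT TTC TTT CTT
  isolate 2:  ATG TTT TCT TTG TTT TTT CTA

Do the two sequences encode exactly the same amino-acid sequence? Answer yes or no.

Codon 1: ATG Met / ATG Met — identical.
Codon 2: TTC Phe / TTT Phe — synonymous.
Codon 3: TCA Ser / TCT Ser — synonymous.
Codon 4: CTT Leu / TTG Leu — synonymous.
Codon 5: TTC Phe / TTT Phe — synonymous.
Codon 6: TTT Phe / TTT Phe — identical.
Codon 7: CTT Leu / CTA Leu — synonymous.
Nonsynonymous differences: 0 → same protein.

yes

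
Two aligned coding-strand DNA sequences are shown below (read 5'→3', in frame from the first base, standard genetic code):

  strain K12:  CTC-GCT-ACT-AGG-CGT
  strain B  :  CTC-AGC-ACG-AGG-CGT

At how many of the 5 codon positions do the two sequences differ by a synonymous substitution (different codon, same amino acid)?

1

Codon 1: CTC Leu / CTC Leu — identical.
Codon 2: GCT Ala / AGC Ser — nonsynonymous.
Codon 3: ACT Thr / ACG Thr — synonymous.
Codon 4: AGG Arg / AGG Arg — identical.
Codon 5: CGT Arg / CGT Arg — identical.
Synonymous differences: 1.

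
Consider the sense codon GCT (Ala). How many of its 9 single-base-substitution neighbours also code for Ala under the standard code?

3

Position 1: none → 0 synonymous.
Position 2: none → 0 synonymous.
Position 3: GCC, GCA, GCG → 3 synonymous.
Total: 0 + 0 + 3 = 3.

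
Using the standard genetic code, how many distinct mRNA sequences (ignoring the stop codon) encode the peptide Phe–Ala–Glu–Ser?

Phe: 2 codons.
Ala: 4 codons.
Glu: 2 codons.
Ser: 6 codons.
2 × 4 × 2 × 6 = 96.

96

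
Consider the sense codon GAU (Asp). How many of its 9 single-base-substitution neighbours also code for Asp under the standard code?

1

Position 1: none → 0 synonymous.
Position 2: none → 0 synonymous.
Position 3: GAC → 1 synonymous.
Total: 0 + 0 + 1 = 1.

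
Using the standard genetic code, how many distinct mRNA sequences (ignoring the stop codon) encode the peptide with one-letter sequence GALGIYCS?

27648

Gly: 4 codons.
Ala: 4 codons.
Leu: 6 codons.
Gly: 4 codons.
Ile: 3 codons.
Tyr: 2 codons.
Cys: 2 codons.
Ser: 6 codons.
4 × 4 × 6 × 4 × 3 × 2 × 2 × 6 = 27648.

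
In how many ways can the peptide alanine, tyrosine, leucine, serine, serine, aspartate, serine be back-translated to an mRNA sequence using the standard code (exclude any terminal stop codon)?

20736

Ala: 4 codons.
Tyr: 2 codons.
Leu: 6 codons.
Ser: 6 codons.
Ser: 6 codons.
Asp: 2 codons.
Ser: 6 codons.
4 × 2 × 6 × 6 × 6 × 2 × 6 = 20736.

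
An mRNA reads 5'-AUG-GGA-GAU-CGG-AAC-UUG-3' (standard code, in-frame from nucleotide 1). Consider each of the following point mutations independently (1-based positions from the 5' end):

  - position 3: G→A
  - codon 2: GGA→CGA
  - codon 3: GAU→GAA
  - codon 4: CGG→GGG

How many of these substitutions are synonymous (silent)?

0

Codon 1: AUG (Met) → AUA (Ile) — missense.
Codon 2: GGA (Gly) → CGA (Arg) — missense.
Codon 3: GAU (Asp) → GAA (Glu) — missense.
Codon 4: CGG (Arg) → GGG (Gly) — missense.
Synonymous: 0 of 4.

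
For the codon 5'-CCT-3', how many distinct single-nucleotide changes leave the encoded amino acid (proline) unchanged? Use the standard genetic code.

3

Position 1: none → 0 synonymous.
Position 2: none → 0 synonymous.
Position 3: CCC, CCA, CCG → 3 synonymous.
Total: 0 + 0 + 3 = 3.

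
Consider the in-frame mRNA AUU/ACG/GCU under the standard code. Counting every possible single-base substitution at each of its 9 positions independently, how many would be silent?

8

Codon 1 (AUU, Ile): 2 synonymous substitutions.
Codon 2 (ACG, Thr): 3 synonymous substitutions.
Codon 3 (GCU, Ala): 3 synonymous substitutions.
Total: 2 + 3 + 3 = 8.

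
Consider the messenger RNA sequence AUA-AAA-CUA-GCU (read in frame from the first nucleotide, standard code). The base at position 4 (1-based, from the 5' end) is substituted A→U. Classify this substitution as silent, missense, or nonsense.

Position 4 falls in codon 2: AAA → Lys.
After the substitution the codon is UAA → Stop.
The new codon is a stop codon, so this is a nonsense mutation.

nonsense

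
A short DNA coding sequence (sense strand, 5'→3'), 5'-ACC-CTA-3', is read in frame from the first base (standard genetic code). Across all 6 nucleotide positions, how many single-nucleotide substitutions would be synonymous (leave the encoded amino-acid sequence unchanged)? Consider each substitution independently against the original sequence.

7

Codon 1 (ACC, Thr): 3 synonymous substitutions.
Codon 2 (CTA, Leu): 4 synonymous substitutions.
Total: 3 + 4 = 7.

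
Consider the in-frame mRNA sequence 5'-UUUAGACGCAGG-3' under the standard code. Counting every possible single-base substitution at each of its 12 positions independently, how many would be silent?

Codon 1 (UUU, Phe): 1 synonymous substitution.
Codon 2 (AGA, Arg): 2 synonymous substitutions.
Codon 3 (CGC, Arg): 3 synonymous substitutions.
Codon 4 (AGG, Arg): 2 synonymous substitutions.
Total: 1 + 2 + 3 + 2 = 8.

8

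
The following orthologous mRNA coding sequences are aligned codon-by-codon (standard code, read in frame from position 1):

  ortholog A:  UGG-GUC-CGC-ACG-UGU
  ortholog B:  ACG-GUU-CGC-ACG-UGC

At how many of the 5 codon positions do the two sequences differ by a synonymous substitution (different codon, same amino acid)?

2

Codon 1: UGG Trp / ACG Thr — nonsynonymous.
Codon 2: GUC Val / GUU Val — synonymous.
Codon 3: CGC Arg / CGC Arg — identical.
Codon 4: ACG Thr / ACG Thr — identical.
Codon 5: UGU Cys / UGC Cys — synonymous.
Synonymous differences: 2.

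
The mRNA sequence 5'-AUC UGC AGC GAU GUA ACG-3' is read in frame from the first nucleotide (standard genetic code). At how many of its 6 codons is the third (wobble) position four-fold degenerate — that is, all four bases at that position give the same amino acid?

Codon 1 AUC (Ile): third position 3-fold.
Codon 2 UGC (Cys): third position 2-fold.
Codon 3 AGC (Ser): third position 2-fold.
Codon 4 GAU (Asp): third position 2-fold.
Codon 5 GUA (Val): third position 4-fold.
Codon 6 ACG (Thr): third position 4-fold.
Four-fold degenerate third positions: 2.

2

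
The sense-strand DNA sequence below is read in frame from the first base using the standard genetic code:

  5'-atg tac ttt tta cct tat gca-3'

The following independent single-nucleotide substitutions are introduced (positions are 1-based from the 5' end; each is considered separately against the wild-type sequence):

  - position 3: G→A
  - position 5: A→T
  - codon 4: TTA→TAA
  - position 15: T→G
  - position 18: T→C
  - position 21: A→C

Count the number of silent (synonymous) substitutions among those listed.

Codon 1: ATG (Met) → ATA (Ile) — missense.
Codon 2: TAC (Tyr) → TTC (Phe) — missense.
Codon 4: TTA (Leu) → TAA (Stop) — nonsense.
Codon 5: CCT (Pro) → CCG (Pro) — synonymous.
Codon 6: TAT (Tyr) → TAC (Tyr) — synonymous.
Codon 7: GCA (Ala) → GCC (Ala) — synonymous.
Synonymous: 3 of 6.

3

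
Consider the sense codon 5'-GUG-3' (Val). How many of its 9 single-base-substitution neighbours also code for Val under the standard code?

Position 1: none → 0 synonymous.
Position 2: none → 0 synonymous.
Position 3: GUU, GUC, GUA → 3 synonymous.
Total: 0 + 0 + 3 = 3.

3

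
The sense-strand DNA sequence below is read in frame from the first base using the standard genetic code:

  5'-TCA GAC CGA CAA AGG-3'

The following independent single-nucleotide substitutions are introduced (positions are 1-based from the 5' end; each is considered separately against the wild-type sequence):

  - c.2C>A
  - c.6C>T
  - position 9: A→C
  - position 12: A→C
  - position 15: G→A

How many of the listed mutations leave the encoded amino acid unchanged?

Codon 1: TCA (Ser) → TAA (Stop) — nonsense.
Codon 2: GAC (Asp) → GAT (Asp) — synonymous.
Codon 3: CGA (Arg) → CGC (Arg) — synonymous.
Codon 4: CAA (Gln) → CAC (His) — missense.
Codon 5: AGG (Arg) → AGA (Arg) — synonymous.
Synonymous: 3 of 5.

3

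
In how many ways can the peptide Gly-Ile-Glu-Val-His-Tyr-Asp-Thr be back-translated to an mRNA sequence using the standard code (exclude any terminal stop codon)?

Gly: 4 codons.
Ile: 3 codons.
Glu: 2 codons.
Val: 4 codons.
His: 2 codons.
Tyr: 2 codons.
Asp: 2 codons.
Thr: 4 codons.
4 × 3 × 2 × 4 × 2 × 2 × 2 × 4 = 3072.

3072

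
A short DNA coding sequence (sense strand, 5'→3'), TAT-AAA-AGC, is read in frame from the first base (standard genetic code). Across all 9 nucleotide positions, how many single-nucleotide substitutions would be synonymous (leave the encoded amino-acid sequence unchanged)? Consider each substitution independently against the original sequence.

Codon 1 (TAT, Tyr): 1 synonymous substitution.
Codon 2 (AAA, Lys): 1 synonymous substitution.
Codon 3 (AGC, Ser): 1 synonymous substitution.
Total: 1 + 1 + 1 = 3.

3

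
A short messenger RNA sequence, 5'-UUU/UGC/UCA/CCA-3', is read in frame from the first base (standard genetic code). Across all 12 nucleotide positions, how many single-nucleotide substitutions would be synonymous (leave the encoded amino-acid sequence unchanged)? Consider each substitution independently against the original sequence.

8

Codon 1 (UUU, Phe): 1 synonymous substitution.
Codon 2 (UGC, Cys): 1 synonymous substitution.
Codon 3 (UCA, Ser): 3 synonymous substitutions.
Codon 4 (CCA, Pro): 3 synonymous substitutions.
Total: 1 + 1 + 3 + 3 = 8.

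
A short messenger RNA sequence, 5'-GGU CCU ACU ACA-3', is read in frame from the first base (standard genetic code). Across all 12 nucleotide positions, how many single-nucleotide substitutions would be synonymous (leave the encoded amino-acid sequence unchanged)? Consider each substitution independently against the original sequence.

Codon 1 (GGU, Gly): 3 synonymous substitutions.
Codon 2 (CCU, Pro): 3 synonymous substitutions.
Codon 3 (ACU, Thr): 3 synonymous substitutions.
Codon 4 (ACA, Thr): 3 synonymous substitutions.
Total: 3 + 3 + 3 + 3 = 12.

12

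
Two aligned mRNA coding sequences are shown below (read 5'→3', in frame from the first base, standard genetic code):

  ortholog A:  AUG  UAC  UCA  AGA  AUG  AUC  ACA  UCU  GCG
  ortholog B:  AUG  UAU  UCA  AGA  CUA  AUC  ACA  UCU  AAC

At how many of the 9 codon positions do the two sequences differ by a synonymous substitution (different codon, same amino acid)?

Codon 1: AUG Met / AUG Met — identical.
Codon 2: UAC Tyr / UAU Tyr — synonymous.
Codon 3: UCA Ser / UCA Ser — identical.
Codon 4: AGA Arg / AGA Arg — identical.
Codon 5: AUG Met / CUA Leu — nonsynonymous.
Codon 6: AUC Ile / AUC Ile — identical.
Codon 7: ACA Thr / ACA Thr — identical.
Codon 8: UCU Ser / UCU Ser — identical.
Codon 9: GCG Ala / AAC Asn — nonsynonymous.
Synonymous differences: 1.

1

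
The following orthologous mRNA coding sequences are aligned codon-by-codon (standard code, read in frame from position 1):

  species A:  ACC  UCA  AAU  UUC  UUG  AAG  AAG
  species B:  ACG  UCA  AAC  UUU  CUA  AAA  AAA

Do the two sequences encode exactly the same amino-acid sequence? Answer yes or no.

Codon 1: ACC Thr / ACG Thr — synonymous.
Codon 2: UCA Ser / UCA Ser — identical.
Codon 3: AAU Asn / AAC Asn — synonymous.
Codon 4: UUC Phe / UUU Phe — synonymous.
Codon 5: UUG Leu / CUA Leu — synonymous.
Codon 6: AAG Lys / AAA Lys — synonymous.
Codon 7: AAG Lys / AAA Lys — synonymous.
Nonsynonymous differences: 0 → same protein.

yes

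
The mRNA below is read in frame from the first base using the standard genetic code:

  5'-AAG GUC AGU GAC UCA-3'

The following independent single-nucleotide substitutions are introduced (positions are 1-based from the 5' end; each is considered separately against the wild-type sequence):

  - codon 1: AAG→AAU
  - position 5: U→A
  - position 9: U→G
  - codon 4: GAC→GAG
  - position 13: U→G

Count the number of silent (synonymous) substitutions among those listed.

0

Codon 1: AAG (Lys) → AAU (Asn) — missense.
Codon 2: GUC (Val) → GAC (Asp) — missense.
Codon 3: AGU (Ser) → AGG (Arg) — missense.
Codon 4: GAC (Asp) → GAG (Glu) — missense.
Codon 5: UCA (Ser) → GCA (Ala) — missense.
Synonymous: 0 of 5.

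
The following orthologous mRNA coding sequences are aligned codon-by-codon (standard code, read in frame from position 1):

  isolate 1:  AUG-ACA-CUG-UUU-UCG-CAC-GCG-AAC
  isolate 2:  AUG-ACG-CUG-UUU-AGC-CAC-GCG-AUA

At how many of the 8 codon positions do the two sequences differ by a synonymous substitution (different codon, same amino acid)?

Codon 1: AUG Met / AUG Met — identical.
Codon 2: ACA Thr / ACG Thr — synonymous.
Codon 3: CUG Leu / CUG Leu — identical.
Codon 4: UUU Phe / UUU Phe — identical.
Codon 5: UCG Ser / AGC Ser — synonymous.
Codon 6: CAC His / CAC His — identical.
Codon 7: GCG Ala / GCG Ala — identical.
Codon 8: AAC Asn / AUA Ile — nonsynonymous.
Synonymous differences: 2.

2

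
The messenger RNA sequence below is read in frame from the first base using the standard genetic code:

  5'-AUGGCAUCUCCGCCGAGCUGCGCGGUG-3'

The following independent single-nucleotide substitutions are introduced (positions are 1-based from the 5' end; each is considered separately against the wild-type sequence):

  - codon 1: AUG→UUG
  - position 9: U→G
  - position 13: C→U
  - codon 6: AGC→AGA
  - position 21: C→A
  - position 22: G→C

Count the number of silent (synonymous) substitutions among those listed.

Codon 1: AUG (Met) → UUG (Leu) — missense.
Codon 3: UCU (Ser) → UCG (Ser) — synonymous.
Codon 5: CCG (Pro) → UCG (Ser) — missense.
Codon 6: AGC (Ser) → AGA (Arg) — missense.
Codon 7: UGC (Cys) → UGA (Stop) — nonsense.
Codon 8: GCG (Ala) → CCG (Pro) — missense.
Synonymous: 1 of 6.

1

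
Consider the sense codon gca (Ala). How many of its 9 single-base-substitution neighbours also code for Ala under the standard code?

Position 1: none → 0 synonymous.
Position 2: none → 0 synonymous.
Position 3: GCU, GCC, GCG → 3 synonymous.
Total: 0 + 0 + 3 = 3.

3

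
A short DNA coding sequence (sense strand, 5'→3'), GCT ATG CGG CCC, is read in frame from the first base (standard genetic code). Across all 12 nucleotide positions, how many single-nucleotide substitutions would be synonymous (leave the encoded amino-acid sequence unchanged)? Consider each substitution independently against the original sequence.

10

Codon 1 (GCT, Ala): 3 synonymous substitutions.
Codon 2 (ATG, Met): 0 synonymous substitutions.
Codon 3 (CGG, Arg): 4 synonymous substitutions.
Codon 4 (CCC, Pro): 3 synonymous substitutions.
Total: 3 + 0 + 4 + 3 = 10.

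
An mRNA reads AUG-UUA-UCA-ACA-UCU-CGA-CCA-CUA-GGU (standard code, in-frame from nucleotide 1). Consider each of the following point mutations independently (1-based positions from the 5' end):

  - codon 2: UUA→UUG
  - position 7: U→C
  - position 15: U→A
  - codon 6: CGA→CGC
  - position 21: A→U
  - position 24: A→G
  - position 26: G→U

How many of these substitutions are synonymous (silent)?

5

Codon 2: UUA (Leu) → UUG (Leu) — synonymous.
Codon 3: UCA (Ser) → CCA (Pro) — missense.
Codon 5: UCU (Ser) → UCA (Ser) — synonymous.
Codon 6: CGA (Arg) → CGC (Arg) — synonymous.
Codon 7: CCA (Pro) → CCU (Pro) — synonymous.
Codon 8: CUA (Leu) → CUG (Leu) — synonymous.
Codon 9: GGU (Gly) → GUU (Val) — missense.
Synonymous: 5 of 7.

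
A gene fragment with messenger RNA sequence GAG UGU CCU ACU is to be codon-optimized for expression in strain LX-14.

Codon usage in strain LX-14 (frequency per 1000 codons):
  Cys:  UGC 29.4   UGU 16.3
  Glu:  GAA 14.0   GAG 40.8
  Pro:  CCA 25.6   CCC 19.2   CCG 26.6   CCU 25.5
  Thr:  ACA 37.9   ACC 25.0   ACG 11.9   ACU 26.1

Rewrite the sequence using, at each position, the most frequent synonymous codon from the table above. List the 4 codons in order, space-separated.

GAG UGC CCG ACA

Codon 1 (Glu): best is GAG at 40.8.
Codon 2 (Cys): best is UGC at 29.4.
Codon 3 (Pro): best is CCG at 26.6.
Codon 4 (Thr): best is ACA at 37.9.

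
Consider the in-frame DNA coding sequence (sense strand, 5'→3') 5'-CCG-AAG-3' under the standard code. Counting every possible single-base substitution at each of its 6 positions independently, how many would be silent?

4

Codon 1 (CCG, Pro): 3 synonymous substitutions.
Codon 2 (AAG, Lys): 1 synonymous substitution.
Total: 3 + 1 = 4.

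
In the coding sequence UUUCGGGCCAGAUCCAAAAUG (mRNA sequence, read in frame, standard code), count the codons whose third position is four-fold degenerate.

3

Codon 1 UUU (Phe): third position 2-fold.
Codon 2 CGG (Arg): third position 4-fold.
Codon 3 GCC (Ala): third position 4-fold.
Codon 4 AGA (Arg): third position 2-fold.
Codon 5 UCC (Ser): third position 4-fold.
Codon 6 AAA (Lys): third position 2-fold.
Codon 7 AUG (Met): third position 1-fold.
Four-fold degenerate third positions: 3.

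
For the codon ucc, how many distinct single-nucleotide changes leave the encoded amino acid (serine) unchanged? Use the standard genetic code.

Position 1: none → 0 synonymous.
Position 2: none → 0 synonymous.
Position 3: UCU, UCA, UCG → 3 synonymous.
Total: 0 + 0 + 3 = 3.

3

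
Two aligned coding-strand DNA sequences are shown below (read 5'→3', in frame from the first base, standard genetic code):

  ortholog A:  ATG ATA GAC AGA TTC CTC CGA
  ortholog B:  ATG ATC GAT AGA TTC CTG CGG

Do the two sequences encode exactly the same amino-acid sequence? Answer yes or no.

Codon 1: ATG Met / ATG Met — identical.
Codon 2: ATA Ile / ATC Ile — synonymous.
Codon 3: GAC Asp / GAT Asp — synonymous.
Codon 4: AGA Arg / AGA Arg — identical.
Codon 5: TTC Phe / TTC Phe — identical.
Codon 6: CTC Leu / CTG Leu — synonymous.
Codon 7: CGA Arg / CGG Arg — synonymous.
Nonsynonymous differences: 0 → same protein.

yes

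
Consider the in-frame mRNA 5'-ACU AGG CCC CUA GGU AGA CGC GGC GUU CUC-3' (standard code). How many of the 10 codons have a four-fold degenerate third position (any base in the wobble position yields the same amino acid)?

8

Codon 1 ACU (Thr): third position 4-fold.
Codon 2 AGG (Arg): third position 2-fold.
Codon 3 CCC (Pro): third position 4-fold.
Codon 4 CUA (Leu): third position 4-fold.
Codon 5 GGU (Gly): third position 4-fold.
Codon 6 AGA (Arg): third position 2-fold.
Codon 7 CGC (Arg): third position 4-fold.
Codon 8 GGC (Gly): third position 4-fold.
Codon 9 GUU (Val): third position 4-fold.
Codon 10 CUC (Leu): third position 4-fold.
Four-fold degenerate third positions: 8.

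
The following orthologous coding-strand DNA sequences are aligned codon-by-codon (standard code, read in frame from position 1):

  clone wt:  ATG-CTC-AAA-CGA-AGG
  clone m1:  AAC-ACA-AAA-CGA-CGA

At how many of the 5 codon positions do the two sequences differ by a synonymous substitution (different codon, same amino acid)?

1

Codon 1: ATG Met / AAC Asn — nonsynonymous.
Codon 2: CTC Leu / ACA Thr — nonsynonymous.
Codon 3: AAA Lys / AAA Lys — identical.
Codon 4: CGA Arg / CGA Arg — identical.
Codon 5: AGG Arg / CGA Arg — synonymous.
Synonymous differences: 1.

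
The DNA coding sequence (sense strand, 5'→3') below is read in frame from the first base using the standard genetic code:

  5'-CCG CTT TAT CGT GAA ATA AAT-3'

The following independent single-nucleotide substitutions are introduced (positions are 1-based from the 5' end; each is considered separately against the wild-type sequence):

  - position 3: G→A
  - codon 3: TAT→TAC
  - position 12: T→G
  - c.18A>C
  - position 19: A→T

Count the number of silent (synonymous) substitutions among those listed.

Codon 1: CCG (Pro) → CCA (Pro) — synonymous.
Codon 3: TAT (Tyr) → TAC (Tyr) — synonymous.
Codon 4: CGT (Arg) → CGG (Arg) — synonymous.
Codon 6: ATA (Ile) → ATC (Ile) — synonymous.
Codon 7: AAT (Asn) → TAT (Tyr) — missense.
Synonymous: 4 of 5.

4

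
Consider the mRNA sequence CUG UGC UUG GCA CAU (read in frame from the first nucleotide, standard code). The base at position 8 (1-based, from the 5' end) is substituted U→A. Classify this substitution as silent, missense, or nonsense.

nonsense

Position 8 falls in codon 3: UUG → Leu.
After the substitution the codon is UAG → Stop.
The new codon is a stop codon, so this is a nonsense mutation.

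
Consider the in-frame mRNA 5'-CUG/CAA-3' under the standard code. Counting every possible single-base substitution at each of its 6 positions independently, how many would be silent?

5

Codon 1 (CUG, Leu): 4 synonymous substitutions.
Codon 2 (CAA, Gln): 1 synonymous substitution.
Total: 4 + 1 = 5.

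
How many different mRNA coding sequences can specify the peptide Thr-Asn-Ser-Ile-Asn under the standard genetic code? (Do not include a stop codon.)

288

Thr: 4 codons.
Asn: 2 codons.
Ser: 6 codons.
Ile: 3 codons.
Asn: 2 codons.
4 × 2 × 6 × 3 × 2 = 288.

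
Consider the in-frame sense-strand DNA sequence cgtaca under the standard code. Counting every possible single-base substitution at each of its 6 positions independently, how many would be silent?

Codon 1 (CGT, Arg): 3 synonymous substitutions.
Codon 2 (ACA, Thr): 3 synonymous substitutions.
Total: 3 + 3 = 6.

6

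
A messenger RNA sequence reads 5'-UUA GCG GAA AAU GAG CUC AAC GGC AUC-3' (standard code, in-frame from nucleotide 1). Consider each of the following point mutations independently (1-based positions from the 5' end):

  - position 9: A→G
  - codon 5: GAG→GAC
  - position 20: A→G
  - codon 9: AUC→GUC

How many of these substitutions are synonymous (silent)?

Codon 3: GAA (Glu) → GAG (Glu) — synonymous.
Codon 5: GAG (Glu) → GAC (Asp) — missense.
Codon 7: AAC (Asn) → AGC (Ser) — missense.
Codon 9: AUC (Ile) → GUC (Val) — missense.
Synonymous: 1 of 4.

1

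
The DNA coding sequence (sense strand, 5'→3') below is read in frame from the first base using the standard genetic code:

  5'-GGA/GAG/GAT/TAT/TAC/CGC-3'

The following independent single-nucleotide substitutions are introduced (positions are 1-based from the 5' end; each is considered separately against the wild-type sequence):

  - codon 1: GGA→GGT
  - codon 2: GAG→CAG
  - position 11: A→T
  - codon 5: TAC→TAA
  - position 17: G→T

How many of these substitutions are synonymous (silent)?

1

Codon 1: GGA (Gly) → GGT (Gly) — synonymous.
Codon 2: GAG (Glu) → CAG (Gln) — missense.
Codon 4: TAT (Tyr) → TTT (Phe) — missense.
Codon 5: TAC (Tyr) → TAA (Stop) — nonsense.
Codon 6: CGC (Arg) → CTC (Leu) — missense.
Synonymous: 1 of 5.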